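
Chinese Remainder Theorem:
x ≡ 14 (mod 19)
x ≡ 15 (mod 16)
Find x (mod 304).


M = 19*16 = 304
M1 = M/19 = 16, M2 = M/16 = 19
M1^(-1) mod 19 = 6, M2^(-1) mod 16 = 11
x = 14*16*6 + 15*19*11 = 4479
4479 mod 304 = 223
Check: 223 mod 19 = 14 ✓, 223 mod 16 = 15 ✓

x ≡ 223 (mod 304)


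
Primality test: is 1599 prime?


1599 / 3 = 533 (exact division)
1599 is NOT prime.

No, 1599 is not prime


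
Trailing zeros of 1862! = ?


floor(1862/5) = 372
floor(1862/25) = 74
floor(1862/125) = 14
floor(1862/625) = 2
Total = 462

462 trailing zeros


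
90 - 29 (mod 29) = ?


90 - 29 = 61
61 mod 29 = 3


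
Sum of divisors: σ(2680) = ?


Divisors of 2680: 1, 2, 4, 5, 8, 10, 20, 40, 67, 134, 268, 335, 536, 670, 1340, 2680
Sum = 1 + 2 + 4 + 5 + 8 + 10 + 20 + 40 + 67 + 134 + 268 + 335 + 536 + 670 + 1340 + 2680 = 6120

σ(2680) = 6120


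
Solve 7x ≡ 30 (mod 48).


GCD(7, 48) = 1, unique solution
a^(-1) mod 48 = 7
x = 7 * 30 mod 48 = 18

x ≡ 18 (mod 48)


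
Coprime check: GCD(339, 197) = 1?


Euclidean algorithm:
339 = 1 * 197 + 142
197 = 1 * 142 + 55
142 = 2 * 55 + 32
55 = 1 * 32 + 23
32 = 1 * 23 + 9
23 = 2 * 9 + 5
9 = 1 * 5 + 4
5 = 1 * 4 + 1
4 = 4 * 1 + 0
GCD(339, 197) = 1

Yes, coprime (GCD = 1)


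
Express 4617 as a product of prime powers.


4617 / 3 = 1539
1539 / 3 = 513
513 / 3 = 171
171 / 3 = 57
57 / 3 = 19
19 / 19 = 1
4617 = 3^5 × 19


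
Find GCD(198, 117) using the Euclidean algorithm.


198 = 1 * 117 + 81
117 = 1 * 81 + 36
81 = 2 * 36 + 9
36 = 4 * 9 + 0
GCD = 9


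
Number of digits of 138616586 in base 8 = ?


138616586 in base 8 = 1020617412
Number of digits = 10

10 digits (base 8)


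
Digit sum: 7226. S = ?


7 + 2 + 2 + 6 = 17


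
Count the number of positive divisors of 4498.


4498 = 2^1 × 13^1 × 173^1
d(4498) = (1+1) × (1+1) × (1+1) = 8

8 divisors


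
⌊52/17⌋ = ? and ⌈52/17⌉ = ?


52/17 = 3.0588
floor = 3
ceil = 4

floor = 3, ceil = 4


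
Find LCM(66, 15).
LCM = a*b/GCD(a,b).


GCD(66, 15) = 3
LCM = 66*15/3 = 990/3 = 330

LCM = 330


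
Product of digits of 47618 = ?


4 × 7 × 6 × 1 × 8 = 1344


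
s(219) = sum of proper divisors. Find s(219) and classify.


Proper divisors: 1, 3, 73
Sum = 1 + 3 + 73 = 77
77 < 219 → deficient

s(219) = 77 (deficient)


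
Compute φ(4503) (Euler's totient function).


4503 = 3 × 19 × 79
Prime factors: 3, 19, 79
φ(4503) = 4503 × (1-1/3) × (1-1/19) × (1-1/79)
= 4503 × 2/3 × 18/19 × 78/79 = 2808

φ(4503) = 2808


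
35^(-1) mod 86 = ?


Use the extended Euclidean algorithm on (86, 35); each row r = 86*s + 35*t:
r=86, s=1, t=0
r=35, s=0, t=1
q=2: r=16, s=1, t=-2   [86*(1) + 35*(-2) = 16]
q=2: r=3, s=-2, t=5   [86*(-2) + 35*(5) = 3]
q=5: r=1, s=11, t=-27   [86*(11) + 35*(-27) = 1]
q=3: r=0, s=-35, t=86   [86*(-35) + 35*(86) = 0]
GCD = 1 with t = -27, so 35*(-27) ≡ 1 (mod 86)
Inverse = -27 mod 86 = 59
Check: 35 * 59 = 2065 ≡ 1 (mod 86)

35^(-1) ≡ 59 (mod 86)


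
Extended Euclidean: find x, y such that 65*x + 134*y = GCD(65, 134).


Tabular extended Euclidean (each row: r = 65*s + 134*t):
r=65, s=1, t=0
r=134, s=0, t=1
q=0: r=65, s=1, t=0   [65*(1) + 134*(0) = 65]
q=2: r=4, s=-2, t=1   [65*(-2) + 134*(1) = 4]
q=16: r=1, s=33, t=-16   [65*(33) + 134*(-16) = 1]
q=4: r=0, s=-134, t=65   [65*(-134) + 134*(65) = 0]
GCD = 1; from the row with r=1: x=33, y=-16
Check: 65*(33) + 134*(-16) = 2145 - 2144 = 1

GCD = 1, x = 33, y = -16


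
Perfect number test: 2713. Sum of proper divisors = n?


Proper divisors of 2713: 1
Sum = 1 = 1

No, 2713 is not perfect (1 ≠ 2713)


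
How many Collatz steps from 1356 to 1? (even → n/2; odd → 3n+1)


1356 → 678 → 339 → 1018 → 509 → 1528 → 764 → 382 → 191 → 574 → 287 → 862 → 431 → 1294 → 647 → 1942 → 971 → 2914 → 1457 → 4372 → 2186 → 1093 → 3280 → 1640 → 820 → 410 → 205 → 616 → 308 → 154 → 77 → 232 → 116 → 58 → 29 → 88 → 44 → 22 → 11 → 34 → 17 → 52 → 26 → 13 → 40 → 20 → 10 → 5 → 16 → 8 → 4 → 2 → 1
Total steps = 52

52 steps


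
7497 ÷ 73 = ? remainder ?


7497 = 73 * 102 + 51
Check: 7446 + 51 = 7497

q = 102, r = 51


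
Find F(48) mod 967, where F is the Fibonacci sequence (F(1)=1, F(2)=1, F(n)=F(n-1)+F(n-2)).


F(k) mod 967 for k=1..48:
1, 1, 2, 3, 5, 8, 13, 21, 34, 55, 89, 144, 233, 377, 610, 20, 630, 650, 313, 963, 309, 305, 614, 919, 566, 518, 117, 635, 752, 420, 205, 625, 830, 488, 351, 839, 223, 95, 318, 413, 731, 177, 908, 118, 59, 177, 236, 413
F(48) mod 967 = 413


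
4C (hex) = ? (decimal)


4C (base 16) = 76 (decimal)
76 (decimal) = 76 (base 10)


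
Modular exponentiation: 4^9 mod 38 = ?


4^1 mod 38 = 4
4^2 mod 38 = 16
4^3 mod 38 = 26
4^4 mod 38 = 28
4^5 mod 38 = 36
4^6 mod 38 = 30
4^7 mod 38 = 6
4^8 mod 38 = 24
4^9 mod 38 = 20


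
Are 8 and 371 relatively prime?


Euclidean algorithm:
371 = 46 * 8 + 3
8 = 2 * 3 + 2
3 = 1 * 2 + 1
2 = 2 * 1 + 0
GCD(8, 371) = 1

Yes, coprime (GCD = 1)


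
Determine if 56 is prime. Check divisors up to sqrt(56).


56 / 2 = 28 (exact division)
56 is NOT prime.

No, 56 is not prime


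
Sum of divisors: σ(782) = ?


Divisors of 782: 1, 2, 17, 23, 34, 46, 391, 782
Sum = 1 + 2 + 17 + 23 + 34 + 46 + 391 + 782 = 1296

σ(782) = 1296


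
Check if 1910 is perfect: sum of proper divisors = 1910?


Proper divisors of 1910: 1, 2, 5, 10, 191, 382, 955
Sum = 1 + 2 + 5 + 10 + 191 + 382 + 955 = 1546

No, 1910 is not perfect (1546 ≠ 1910)


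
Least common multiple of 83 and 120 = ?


GCD(83, 120) = 1
LCM = 83*120/1 = 9960/1 = 9960

LCM = 9960


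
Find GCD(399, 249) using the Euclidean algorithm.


399 = 1 * 249 + 150
249 = 1 * 150 + 99
150 = 1 * 99 + 51
99 = 1 * 51 + 48
51 = 1 * 48 + 3
48 = 16 * 3 + 0
GCD = 3


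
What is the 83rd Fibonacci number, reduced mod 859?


F(k) mod 859 for k=1..83:
1, 1, 2, 3, 5, 8, 13, 21, 34, 55, 89, 144, 233, 377, 610, 128, 738, 7, 745, 752, 638, 531, 310, 841, 292, 274, 566, 840, 547, 528, 216, 744, 101, 845, 87, 73, 160, 233, 393, 626, 160, 786, 87, 14, 101, 115, 216, 331, 547, 19, 566, 585, 292, 18, 310, 328, 638, 107, 745, 852, 738, 731, 610, 482, 233, 715, 89, 804, 34, 838, 13, 851, 5, 856, 2, 858, 1, 0, 1, 1, 2, 3, 5
F(83) mod 859 = 5


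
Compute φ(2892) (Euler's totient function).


2892 = 2^2 × 3 × 241
Prime factors: 2, 3, 241
φ(2892) = 2892 × (1-1/2) × (1-1/3) × (1-1/241)
= 2892 × 1/2 × 2/3 × 240/241 = 960

φ(2892) = 960


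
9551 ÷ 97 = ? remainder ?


9551 = 97 * 98 + 45
Check: 9506 + 45 = 9551

q = 98, r = 45


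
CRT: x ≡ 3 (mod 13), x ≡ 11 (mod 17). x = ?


M = 13*17 = 221
M1 = M/13 = 17, M2 = M/17 = 13
M1^(-1) mod 13 = 10, M2^(-1) mod 17 = 4
x = 3*17*10 + 11*13*4 = 1082
1082 mod 221 = 198
Check: 198 mod 13 = 3 ✓, 198 mod 17 = 11 ✓

x ≡ 198 (mod 221)


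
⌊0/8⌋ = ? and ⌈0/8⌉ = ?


0/8 = 0
floor = 0
ceil = 0

floor = 0, ceil = 0


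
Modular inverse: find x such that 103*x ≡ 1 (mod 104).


Use the extended Euclidean algorithm on (104, 103); each row r = 104*s + 103*t:
r=104, s=1, t=0
r=103, s=0, t=1
q=1: r=1, s=1, t=-1   [104*(1) + 103*(-1) = 1]
q=103: r=0, s=-103, t=104   [104*(-103) + 103*(104) = 0]
GCD = 1 with t = -1, so 103*(-1) ≡ 1 (mod 104)
Inverse = -1 mod 104 = 103
Check: 103 * 103 = 10609 ≡ 1 (mod 104)

103^(-1) ≡ 103 (mod 104)


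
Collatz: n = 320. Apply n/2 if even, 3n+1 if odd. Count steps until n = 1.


320 → 160 → 80 → 40 → 20 → 10 → 5 → 16 → 8 → 4 → 2 → 1
Total steps = 11

11 steps


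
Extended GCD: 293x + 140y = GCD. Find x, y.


Tabular extended Euclidean (each row: r = 293*s + 140*t):
r=293, s=1, t=0
r=140, s=0, t=1
q=2: r=13, s=1, t=-2   [293*(1) + 140*(-2) = 13]
q=10: r=10, s=-10, t=21   [293*(-10) + 140*(21) = 10]
q=1: r=3, s=11, t=-23   [293*(11) + 140*(-23) = 3]
q=3: r=1, s=-43, t=90   [293*(-43) + 140*(90) = 1]
q=3: r=0, s=140, t=-293   [293*(140) + 140*(-293) = 0]
GCD = 1; from the row with r=1: x=-43, y=90
Check: 293*(-43) + 140*(90) = -12599 + 12600 = 1

GCD = 1, x = -43, y = 90


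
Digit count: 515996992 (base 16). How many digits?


515996992 in base 16 = 1EC17D40
Number of digits = 8

8 digits (base 16)


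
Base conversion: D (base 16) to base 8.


D (base 16) = 13 (decimal)
13 (decimal) = 15 (base 8)


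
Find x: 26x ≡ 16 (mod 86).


GCD(26, 86) = 2 divides 16
Divide: 13x ≡ 8 (mod 43)
x ≡ 37 (mod 43)


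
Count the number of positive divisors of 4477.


4477 = 11^2 × 37^1
d(4477) = (2+1) × (1+1) = 6

6 divisors


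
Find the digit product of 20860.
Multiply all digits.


2 × 0 × 8 × 6 × 0 = 0


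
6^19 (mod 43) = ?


6^1 mod 43 = 6
6^2 mod 43 = 36
6^3 mod 43 = 1
6^4 mod 43 = 6
6^5 mod 43 = 36
6^6 mod 43 = 1
6^7 mod 43 = 6
6^8 mod 43 = 36
6^9 mod 43 = 1
6^10 mod 43 = 6
6^11 mod 43 = 36
6^12 mod 43 = 1
6^13 mod 43 = 6
6^14 mod 43 = 36
6^15 mod 43 = 1
6^16 mod 43 = 6
6^17 mod 43 = 36
6^18 mod 43 = 1
6^19 mod 43 = 6


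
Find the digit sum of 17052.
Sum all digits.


1 + 7 + 0 + 5 + 2 = 15


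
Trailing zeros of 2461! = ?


floor(2461/5) = 492
floor(2461/25) = 98
floor(2461/125) = 19
floor(2461/625) = 3
Total = 612

612 trailing zeros


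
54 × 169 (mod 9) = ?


54 × 169 = 9126
9126 mod 9 = 0


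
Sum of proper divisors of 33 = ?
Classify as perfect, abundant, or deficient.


Proper divisors: 1, 3, 11
Sum = 1 + 3 + 11 = 15
15 < 33 → deficient

s(33) = 15 (deficient)


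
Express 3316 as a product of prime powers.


3316 / 2 = 1658
1658 / 2 = 829
829 / 829 = 1
3316 = 2^2 × 829


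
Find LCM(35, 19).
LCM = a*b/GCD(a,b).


GCD(35, 19) = 1
LCM = 35*19/1 = 665/1 = 665

LCM = 665


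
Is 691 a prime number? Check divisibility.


Check divisors up to sqrt(691) = 26.2869
No divisors found.
691 is prime.

Yes, 691 is prime


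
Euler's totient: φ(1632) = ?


1632 = 2^5 × 3 × 17
Prime factors: 2, 3, 17
φ(1632) = 1632 × (1-1/2) × (1-1/3) × (1-1/17)
= 1632 × 1/2 × 2/3 × 16/17 = 512

φ(1632) = 512


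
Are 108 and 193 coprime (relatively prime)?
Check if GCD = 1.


Euclidean algorithm:
193 = 1 * 108 + 85
108 = 1 * 85 + 23
85 = 3 * 23 + 16
23 = 1 * 16 + 7
16 = 2 * 7 + 2
7 = 3 * 2 + 1
2 = 2 * 1 + 0
GCD(108, 193) = 1

Yes, coprime (GCD = 1)


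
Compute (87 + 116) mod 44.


87 + 116 = 203
203 mod 44 = 27


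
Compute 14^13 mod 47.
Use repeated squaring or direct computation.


14^1 mod 47 = 14
14^2 mod 47 = 8
14^3 mod 47 = 18
14^4 mod 47 = 17
14^5 mod 47 = 3
14^6 mod 47 = 42
14^7 mod 47 = 24
14^8 mod 47 = 7
14^9 mod 47 = 4
14^10 mod 47 = 9
14^11 mod 47 = 32
14^12 mod 47 = 25
14^13 mod 47 = 21


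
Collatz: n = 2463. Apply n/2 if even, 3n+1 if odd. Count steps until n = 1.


2463 → 7390 → 3695 → 11086 → 5543 → 16630 → 8315 → 24946 → 12473 → 37420 → 18710 → 9355 → 28066 → 14033 → 42100 → 21050 → 10525 → 31576 → 15788 → 7894 → 3947 → 11842 → 5921 → 17764 → 8882 → 4441 → 13324 → 6662 → 3331 → 9994 → 4997 → 14992 → 7496 → 3748 → 1874 → 937 → 2812 → 1406 → 703 → 2110 → 1055 → 3166 → 1583 → 4750 → 2375 → 7126 → 3563 → 10690 → 5345 → 16036 → 8018 → 4009 → 12028 → 6014 → 3007 → 9022 → 4511 → 13534 → 6767 → 20302 → 10151 → 30454 → 15227 → 45682 → 22841 → 68524 → 34262 → 17131 → 51394 → 25697 → 77092 → 38546 → 19273 → 57820 → 28910 → 14455 → 43366 → 21683 → 65050 → 32525 → 97576 → 48788 → 24394 → 12197 → 36592 → 18296 → 9148 → 4574 → 2287 → 6862 → 3431 → 10294 → 5147 → 15442 → 7721 → 23164 → 11582 → 5791 → 17374 → 8687 → 26062 → 13031 → 39094 → 19547 → 58642 → 29321 → 87964 → 43982 → 21991 → 65974 → 32987 → 98962 → 49481 → 148444 → 74222 → 37111 → 111334 → 55667 → 167002 → 83501 → 250504 → 125252 → 62626 → 31313 → 93940 → 46970 → 23485 → 70456 → 35228 → 17614 → 8807 → 26422 → 13211 → 39634 → 19817 → 59452 → 29726 → 14863 → 44590 → 22295 → 66886 → 33443 → 100330 → 50165 → 150496 → 75248 → 37624 → 18812 → 9406 → 4703 → 14110 → 7055 → 21166 → 10583 → 31750 → 15875 → 47626 → 23813 → 71440 → 35720 → 17860 → 8930 → 4465 → 13396 → 6698 → 3349 → 10048 → 5024 → 2512 → 1256 → 628 → 314 → 157 → 472 → 236 → 118 → 59 → 178 → 89 → 268 → 134 → 67 → 202 → 101 → 304 → 152 → 76 → 38 → 19 → 58 → 29 → 88 → 44 → 22 → 11 → 34 → 17 → 52 → 26 → 13 → 40 → 20 → 10 → 5 → 16 → 8 → 4 → 2 → 1
Total steps = 208

208 steps


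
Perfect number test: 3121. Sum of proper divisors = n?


Proper divisors of 3121: 1
Sum = 1 = 1

No, 3121 is not perfect (1 ≠ 3121)


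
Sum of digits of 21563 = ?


2 + 1 + 5 + 6 + 3 = 17


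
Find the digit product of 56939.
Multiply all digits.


5 × 6 × 9 × 3 × 9 = 7290


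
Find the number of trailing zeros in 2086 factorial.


floor(2086/5) = 417
floor(2086/25) = 83
floor(2086/125) = 16
floor(2086/625) = 3
Total = 519

519 trailing zeros


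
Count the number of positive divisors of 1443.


1443 = 3^1 × 13^1 × 37^1
d(1443) = (1+1) × (1+1) × (1+1) = 8

8 divisors


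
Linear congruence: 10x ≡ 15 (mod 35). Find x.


GCD(10, 35) = 5 divides 15
Divide: 2x ≡ 3 (mod 7)
x ≡ 5 (mod 7)


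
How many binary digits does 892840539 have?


892840539 in base 2 = 110101001101111010101001011011
Number of digits = 30

30 digits (base 2)


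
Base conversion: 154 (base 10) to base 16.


154 (base 10) = 154 (decimal)
154 (decimal) = 9A (base 16)


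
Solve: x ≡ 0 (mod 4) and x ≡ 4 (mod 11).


M = 4*11 = 44
M1 = M/4 = 11, M2 = M/11 = 4
M1^(-1) mod 4 = 3, M2^(-1) mod 11 = 3
x = 0*11*3 + 4*4*3 = 48
48 mod 44 = 4
Check: 4 mod 4 = 0 ✓, 4 mod 11 = 4 ✓

x ≡ 4 (mod 44)


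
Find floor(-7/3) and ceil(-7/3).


-7/3 = -2.3333
floor = -3
ceil = -2

floor = -3, ceil = -2


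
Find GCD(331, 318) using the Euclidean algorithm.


331 = 1 * 318 + 13
318 = 24 * 13 + 6
13 = 2 * 6 + 1
6 = 6 * 1 + 0
GCD = 1


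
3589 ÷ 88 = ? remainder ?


3589 = 88 * 40 + 69
Check: 3520 + 69 = 3589

q = 40, r = 69


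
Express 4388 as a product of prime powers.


4388 / 2 = 2194
2194 / 2 = 1097
1097 / 1097 = 1
4388 = 2^2 × 1097


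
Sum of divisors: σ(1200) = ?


Divisors of 1200: 1, 2, 3, 4, 5, 6, 8, 10, 12, 15, 16, 20, 24, 25, 30, 40, 48, 50, 60, 75, 80, 100, 120, 150, 200, 240, 300, 400, 600, 1200
Sum = 1 + 2 + 3 + 4 + 5 + 6 + 8 + 10 + 12 + 15 + 16 + 20 + 24 + 25 + 30 + 40 + 48 + 50 + 60 + 75 + 80 + 100 + 120 + 150 + 200 + 240 + 300 + 400 + 600 + 1200 = 3844

σ(1200) = 3844


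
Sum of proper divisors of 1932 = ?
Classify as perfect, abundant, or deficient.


Proper divisors: 1, 2, 3, 4, 6, 7, 12, 14, 21, 23, 28, 42, 46, 69, 84, 92, 138, 161, 276, 322, 483, 644, 966
Sum = 1 + 2 + 3 + 4 + 6 + 7 + 12 + 14 + 21 + 23 + 28 + 42 + 46 + 69 + 84 + 92 + 138 + 161 + 276 + 322 + 483 + 644 + 966 = 3444
3444 > 1932 → abundant

s(1932) = 3444 (abundant)


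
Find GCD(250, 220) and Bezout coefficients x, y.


Tabular extended Euclidean (each row: r = 250*s + 220*t):
r=250, s=1, t=0
r=220, s=0, t=1
q=1: r=30, s=1, t=-1   [250*(1) + 220*(-1) = 30]
q=7: r=10, s=-7, t=8   [250*(-7) + 220*(8) = 10]
q=3: r=0, s=22, t=-25   [250*(22) + 220*(-25) = 0]
GCD = 10; from the row with r=10: x=-7, y=8
Check: 250*(-7) + 220*(8) = -1750 + 1760 = 10

GCD = 10, x = -7, y = 8


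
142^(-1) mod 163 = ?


Use the extended Euclidean algorithm on (163, 142); each row r = 163*s + 142*t:
r=163, s=1, t=0
r=142, s=0, t=1
q=1: r=21, s=1, t=-1   [163*(1) + 142*(-1) = 21]
q=6: r=16, s=-6, t=7   [163*(-6) + 142*(7) = 16]
q=1: r=5, s=7, t=-8   [163*(7) + 142*(-8) = 5]
q=3: r=1, s=-27, t=31   [163*(-27) + 142*(31) = 1]
q=5: r=0, s=142, t=-163   [163*(142) + 142*(-163) = 0]
GCD = 1 with t = 31, so 142*(31) ≡ 1 (mod 163)
Inverse = 31 mod 163 = 31
Check: 142 * 31 = 4402 ≡ 1 (mod 163)

142^(-1) ≡ 31 (mod 163)


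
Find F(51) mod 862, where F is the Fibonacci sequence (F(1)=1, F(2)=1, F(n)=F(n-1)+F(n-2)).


F(k) mod 862 for k=1..51:
1, 1, 2, 3, 5, 8, 13, 21, 34, 55, 89, 144, 233, 377, 610, 125, 735, 860, 733, 731, 602, 471, 211, 682, 31, 713, 744, 595, 477, 210, 687, 35, 722, 757, 617, 512, 267, 779, 184, 101, 285, 386, 671, 195, 4, 199, 203, 402, 605, 145, 750
F(51) mod 862 = 750


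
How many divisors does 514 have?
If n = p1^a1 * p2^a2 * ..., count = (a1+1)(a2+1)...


514 = 2^1 × 257^1
d(514) = (1+1) × (1+1) = 4

4 divisors


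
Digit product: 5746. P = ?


5 × 7 × 4 × 6 = 840


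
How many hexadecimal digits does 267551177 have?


267551177 in base 16 = FF281C9
Number of digits = 7

7 digits (base 16)


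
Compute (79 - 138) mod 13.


79 - 138 = -59
-59 mod 13 = 6


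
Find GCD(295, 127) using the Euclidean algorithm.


295 = 2 * 127 + 41
127 = 3 * 41 + 4
41 = 10 * 4 + 1
4 = 4 * 1 + 0
GCD = 1


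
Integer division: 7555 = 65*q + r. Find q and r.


7555 = 65 * 116 + 15
Check: 7540 + 15 = 7555

q = 116, r = 15


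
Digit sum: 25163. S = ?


2 + 5 + 1 + 6 + 3 = 17


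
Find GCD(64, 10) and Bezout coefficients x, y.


Tabular extended Euclidean (each row: r = 64*s + 10*t):
r=64, s=1, t=0
r=10, s=0, t=1
q=6: r=4, s=1, t=-6   [64*(1) + 10*(-6) = 4]
q=2: r=2, s=-2, t=13   [64*(-2) + 10*(13) = 2]
q=2: r=0, s=5, t=-32   [64*(5) + 10*(-32) = 0]
GCD = 2; from the row with r=2: x=-2, y=13
Check: 64*(-2) + 10*(13) = -128 + 130 = 2

GCD = 2, x = -2, y = 13


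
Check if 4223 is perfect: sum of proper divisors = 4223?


Proper divisors of 4223: 1, 41, 103
Sum = 1 + 41 + 103 = 145

No, 4223 is not perfect (145 ≠ 4223)


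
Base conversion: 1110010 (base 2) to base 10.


1110010 (base 2) = 114 (decimal)
114 (decimal) = 114 (base 10)


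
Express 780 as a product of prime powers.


780 / 2 = 390
390 / 2 = 195
195 / 3 = 65
65 / 5 = 13
13 / 13 = 1
780 = 2^2 × 3 × 5 × 13


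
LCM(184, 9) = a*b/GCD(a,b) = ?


GCD(184, 9) = 1
LCM = 184*9/1 = 1656/1 = 1656

LCM = 1656


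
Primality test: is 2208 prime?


2208 / 2 = 1104 (exact division)
2208 is NOT prime.

No, 2208 is not prime


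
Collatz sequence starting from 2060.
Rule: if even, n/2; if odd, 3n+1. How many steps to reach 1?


2060 → 1030 → 515 → 1546 → 773 → 2320 → 1160 → 580 → 290 → 145 → 436 → 218 → 109 → 328 → 164 → 82 → 41 → 124 → 62 → 31 → 94 → 47 → 142 → 71 → 214 → 107 → 322 → 161 → 484 → 242 → 121 → 364 → 182 → 91 → 274 → 137 → 412 → 206 → 103 → 310 → 155 → 466 → 233 → 700 → 350 → 175 → 526 → 263 → 790 → 395 → 1186 → 593 → 1780 → 890 → 445 → 1336 → 668 → 334 → 167 → 502 → 251 → 754 → 377 → 1132 → 566 → 283 → 850 → 425 → 1276 → 638 → 319 → 958 → 479 → 1438 → 719 → 2158 → 1079 → 3238 → 1619 → 4858 → 2429 → 7288 → 3644 → 1822 → 911 → 2734 → 1367 → 4102 → 2051 → 6154 → 3077 → 9232 → 4616 → 2308 → 1154 → 577 → 1732 → 866 → 433 → 1300 → 650 → 325 → 976 → 488 → 244 → 122 → 61 → 184 → 92 → 46 → 23 → 70 → 35 → 106 → 53 → 160 → 80 → 40 → 20 → 10 → 5 → 16 → 8 → 4 → 2 → 1
Total steps = 125

125 steps


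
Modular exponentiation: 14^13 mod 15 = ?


14^1 mod 15 = 14
14^2 mod 15 = 1
14^3 mod 15 = 14
14^4 mod 15 = 1
14^5 mod 15 = 14
14^6 mod 15 = 1
14^7 mod 15 = 14
14^8 mod 15 = 1
14^9 mod 15 = 14
14^10 mod 15 = 1
14^11 mod 15 = 14
14^12 mod 15 = 1
14^13 mod 15 = 14


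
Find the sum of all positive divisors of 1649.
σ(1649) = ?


Divisors of 1649: 1, 17, 97, 1649
Sum = 1 + 17 + 97 + 1649 = 1764

σ(1649) = 1764


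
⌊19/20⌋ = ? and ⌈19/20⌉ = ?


19/20 = 0.9500
floor = 0
ceil = 1

floor = 0, ceil = 1


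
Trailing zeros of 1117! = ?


floor(1117/5) = 223
floor(1117/25) = 44
floor(1117/125) = 8
floor(1117/625) = 1
Total = 276

276 trailing zeros


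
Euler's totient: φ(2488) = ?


2488 = 2^3 × 311
Prime factors: 2, 311
φ(2488) = 2488 × (1-1/2) × (1-1/311)
= 2488 × 1/2 × 310/311 = 1240

φ(2488) = 1240


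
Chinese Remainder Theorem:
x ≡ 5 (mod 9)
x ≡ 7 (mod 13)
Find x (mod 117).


M = 9*13 = 117
M1 = M/9 = 13, M2 = M/13 = 9
M1^(-1) mod 9 = 7, M2^(-1) mod 13 = 3
x = 5*13*7 + 7*9*3 = 644
644 mod 117 = 59
Check: 59 mod 9 = 5 ✓, 59 mod 13 = 7 ✓

x ≡ 59 (mod 117)


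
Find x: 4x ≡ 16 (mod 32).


GCD(4, 32) = 4 divides 16
Divide: 1x ≡ 4 (mod 8)
x ≡ 4 (mod 8)


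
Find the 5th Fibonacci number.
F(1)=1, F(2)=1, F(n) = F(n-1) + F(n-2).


Sequence: 1, 1, 2, 3, 5
F(5) = 5


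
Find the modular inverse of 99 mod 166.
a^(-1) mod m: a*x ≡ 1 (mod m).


Use the extended Euclidean algorithm on (166, 99); each row r = 166*s + 99*t:
r=166, s=1, t=0
r=99, s=0, t=1
q=1: r=67, s=1, t=-1   [166*(1) + 99*(-1) = 67]
q=1: r=32, s=-1, t=2   [166*(-1) + 99*(2) = 32]
q=2: r=3, s=3, t=-5   [166*(3) + 99*(-5) = 3]
q=10: r=2, s=-31, t=52   [166*(-31) + 99*(52) = 2]
q=1: r=1, s=34, t=-57   [166*(34) + 99*(-57) = 1]
q=2: r=0, s=-99, t=166   [166*(-99) + 99*(166) = 0]
GCD = 1 with t = -57, so 99*(-57) ≡ 1 (mod 166)
Inverse = -57 mod 166 = 109
Check: 99 * 109 = 10791 ≡ 1 (mod 166)

99^(-1) ≡ 109 (mod 166)


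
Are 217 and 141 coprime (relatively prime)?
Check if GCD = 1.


Euclidean algorithm:
217 = 1 * 141 + 76
141 = 1 * 76 + 65
76 = 1 * 65 + 11
65 = 5 * 11 + 10
11 = 1 * 10 + 1
10 = 10 * 1 + 0
GCD(217, 141) = 1

Yes, coprime (GCD = 1)


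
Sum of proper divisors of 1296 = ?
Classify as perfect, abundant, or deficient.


Proper divisors: 1, 2, 3, 4, 6, 8, 9, 12, 16, 18, 24, 27, 36, 48, 54, 72, 81, 108, 144, 162, 216, 324, 432, 648
Sum = 1 + 2 + 3 + 4 + 6 + 8 + 9 + 12 + 16 + 18 + 24 + 27 + 36 + 48 + 54 + 72 + 81 + 108 + 144 + 162 + 216 + 324 + 432 + 648 = 2455
2455 > 1296 → abundant

s(1296) = 2455 (abundant)


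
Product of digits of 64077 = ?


6 × 4 × 0 × 7 × 7 = 0


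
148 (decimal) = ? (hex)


148 (base 10) = 148 (decimal)
148 (decimal) = 94 (base 16)


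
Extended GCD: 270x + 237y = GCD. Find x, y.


Tabular extended Euclidean (each row: r = 270*s + 237*t):
r=270, s=1, t=0
r=237, s=0, t=1
q=1: r=33, s=1, t=-1   [270*(1) + 237*(-1) = 33]
q=7: r=6, s=-7, t=8   [270*(-7) + 237*(8) = 6]
q=5: r=3, s=36, t=-41   [270*(36) + 237*(-41) = 3]
q=2: r=0, s=-79, t=90   [270*(-79) + 237*(90) = 0]
GCD = 3; from the row with r=3: x=36, y=-41
Check: 270*(36) + 237*(-41) = 9720 - 9717 = 3

GCD = 3, x = 36, y = -41


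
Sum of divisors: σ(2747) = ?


Divisors of 2747: 1, 41, 67, 2747
Sum = 1 + 41 + 67 + 2747 = 2856

σ(2747) = 2856


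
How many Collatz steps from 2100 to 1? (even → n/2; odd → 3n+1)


2100 → 1050 → 525 → 1576 → 788 → 394 → 197 → 592 → 296 → 148 → 74 → 37 → 112 → 56 → 28 → 14 → 7 → 22 → 11 → 34 → 17 → 52 → 26 → 13 → 40 → 20 → 10 → 5 → 16 → 8 → 4 → 2 → 1
Total steps = 32

32 steps


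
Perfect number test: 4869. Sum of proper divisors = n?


Proper divisors of 4869: 1, 3, 9, 541, 1623
Sum = 1 + 3 + 9 + 541 + 1623 = 2177

No, 4869 is not perfect (2177 ≠ 4869)


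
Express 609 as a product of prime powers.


609 / 3 = 203
203 / 7 = 29
29 / 29 = 1
609 = 3 × 7 × 29


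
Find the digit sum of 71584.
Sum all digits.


7 + 1 + 5 + 8 + 4 = 25


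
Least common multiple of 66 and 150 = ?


GCD(66, 150) = 6
LCM = 66*150/6 = 9900/6 = 1650

LCM = 1650


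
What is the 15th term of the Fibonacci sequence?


Sequence: 1, 1, 2, 3, 5, 8, 13, 21, 34, 55, 89, 144, 233, 377, 610
F(15) = 610


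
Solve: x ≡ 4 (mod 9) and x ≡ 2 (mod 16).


M = 9*16 = 144
M1 = M/9 = 16, M2 = M/16 = 9
M1^(-1) mod 9 = 4, M2^(-1) mod 16 = 9
x = 4*16*4 + 2*9*9 = 418
418 mod 144 = 130
Check: 130 mod 9 = 4 ✓, 130 mod 16 = 2 ✓

x ≡ 130 (mod 144)


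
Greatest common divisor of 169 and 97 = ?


169 = 1 * 97 + 72
97 = 1 * 72 + 25
72 = 2 * 25 + 22
25 = 1 * 22 + 3
22 = 7 * 3 + 1
3 = 3 * 1 + 0
GCD = 1


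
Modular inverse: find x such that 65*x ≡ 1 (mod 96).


Use the extended Euclidean algorithm on (96, 65); each row r = 96*s + 65*t:
r=96, s=1, t=0
r=65, s=0, t=1
q=1: r=31, s=1, t=-1   [96*(1) + 65*(-1) = 31]
q=2: r=3, s=-2, t=3   [96*(-2) + 65*(3) = 3]
q=10: r=1, s=21, t=-31   [96*(21) + 65*(-31) = 1]
q=3: r=0, s=-65, t=96   [96*(-65) + 65*(96) = 0]
GCD = 1 with t = -31, so 65*(-31) ≡ 1 (mod 96)
Inverse = -31 mod 96 = 65
Check: 65 * 65 = 4225 ≡ 1 (mod 96)

65^(-1) ≡ 65 (mod 96)


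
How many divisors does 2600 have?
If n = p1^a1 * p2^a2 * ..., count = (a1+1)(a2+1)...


2600 = 2^3 × 5^2 × 13^1
d(2600) = (3+1) × (2+1) × (1+1) = 24

24 divisors


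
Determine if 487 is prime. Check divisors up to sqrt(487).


Check divisors up to sqrt(487) = 22.0681
No divisors found.
487 is prime.

Yes, 487 is prime


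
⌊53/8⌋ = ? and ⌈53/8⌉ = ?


53/8 = 6.6250
floor = 6
ceil = 7

floor = 6, ceil = 7


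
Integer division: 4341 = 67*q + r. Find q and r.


4341 = 67 * 64 + 53
Check: 4288 + 53 = 4341

q = 64, r = 53


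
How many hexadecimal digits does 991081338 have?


991081338 in base 16 = 3B12B37A
Number of digits = 8

8 digits (base 16)


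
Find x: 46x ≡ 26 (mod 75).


GCD(46, 75) = 1, unique solution
a^(-1) mod 75 = 31
x = 31 * 26 mod 75 = 56

x ≡ 56 (mod 75)


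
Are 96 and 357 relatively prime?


Euclidean algorithm:
357 = 3 * 96 + 69
96 = 1 * 69 + 27
69 = 2 * 27 + 15
27 = 1 * 15 + 12
15 = 1 * 12 + 3
12 = 4 * 3 + 0
GCD(96, 357) = 3

No, not coprime (GCD = 3)


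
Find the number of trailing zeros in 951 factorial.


floor(951/5) = 190
floor(951/25) = 38
floor(951/125) = 7
floor(951/625) = 1
Total = 236

236 trailing zeros


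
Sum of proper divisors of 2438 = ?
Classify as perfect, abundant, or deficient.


Proper divisors: 1, 2, 23, 46, 53, 106, 1219
Sum = 1 + 2 + 23 + 46 + 53 + 106 + 1219 = 1450
1450 < 2438 → deficient

s(2438) = 1450 (deficient)


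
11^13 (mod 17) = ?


11^1 mod 17 = 11
11^2 mod 17 = 2
11^3 mod 17 = 5
11^4 mod 17 = 4
11^5 mod 17 = 10
11^6 mod 17 = 8
11^7 mod 17 = 3
11^8 mod 17 = 16
11^9 mod 17 = 6
11^10 mod 17 = 15
11^11 mod 17 = 12
11^12 mod 17 = 13
11^13 mod 17 = 7


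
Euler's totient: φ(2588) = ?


2588 = 2^2 × 647
Prime factors: 2, 647
φ(2588) = 2588 × (1-1/2) × (1-1/647)
= 2588 × 1/2 × 646/647 = 1292

φ(2588) = 1292


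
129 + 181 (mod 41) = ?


129 + 181 = 310
310 mod 41 = 23


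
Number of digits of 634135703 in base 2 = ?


634135703 in base 2 = 100101110011000010010010010111
Number of digits = 30

30 digits (base 2)


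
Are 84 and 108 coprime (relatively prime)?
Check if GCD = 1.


Euclidean algorithm:
108 = 1 * 84 + 24
84 = 3 * 24 + 12
24 = 2 * 12 + 0
GCD(84, 108) = 12

No, not coprime (GCD = 12)


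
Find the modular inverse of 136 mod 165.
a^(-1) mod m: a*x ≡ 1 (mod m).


Use the extended Euclidean algorithm on (165, 136); each row r = 165*s + 136*t:
r=165, s=1, t=0
r=136, s=0, t=1
q=1: r=29, s=1, t=-1   [165*(1) + 136*(-1) = 29]
q=4: r=20, s=-4, t=5   [165*(-4) + 136*(5) = 20]
q=1: r=9, s=5, t=-6   [165*(5) + 136*(-6) = 9]
q=2: r=2, s=-14, t=17   [165*(-14) + 136*(17) = 2]
q=4: r=1, s=61, t=-74   [165*(61) + 136*(-74) = 1]
q=2: r=0, s=-136, t=165   [165*(-136) + 136*(165) = 0]
GCD = 1 with t = -74, so 136*(-74) ≡ 1 (mod 165)
Inverse = -74 mod 165 = 91
Check: 136 * 91 = 12376 ≡ 1 (mod 165)

136^(-1) ≡ 91 (mod 165)


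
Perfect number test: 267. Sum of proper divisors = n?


Proper divisors of 267: 1, 3, 89
Sum = 1 + 3 + 89 = 93

No, 267 is not perfect (93 ≠ 267)


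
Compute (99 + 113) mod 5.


99 + 113 = 212
212 mod 5 = 2


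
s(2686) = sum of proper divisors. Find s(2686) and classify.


Proper divisors: 1, 2, 17, 34, 79, 158, 1343
Sum = 1 + 2 + 17 + 34 + 79 + 158 + 1343 = 1634
1634 < 2686 → deficient

s(2686) = 1634 (deficient)


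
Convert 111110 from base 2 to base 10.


111110 (base 2) = 62 (decimal)
62 (decimal) = 62 (base 10)


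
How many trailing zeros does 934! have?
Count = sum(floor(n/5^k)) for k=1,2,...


floor(934/5) = 186
floor(934/25) = 37
floor(934/125) = 7
floor(934/625) = 1
Total = 231

231 trailing zeros


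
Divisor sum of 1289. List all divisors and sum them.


Divisors of 1289: 1, 1289
Sum = 1 + 1289 = 1290

σ(1289) = 1290


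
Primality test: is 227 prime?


Check divisors up to sqrt(227) = 15.0665
No divisors found.
227 is prime.

Yes, 227 is prime


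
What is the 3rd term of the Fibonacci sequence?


Sequence: 1, 1, 2
F(3) = 2


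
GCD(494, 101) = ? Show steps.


494 = 4 * 101 + 90
101 = 1 * 90 + 11
90 = 8 * 11 + 2
11 = 5 * 2 + 1
2 = 2 * 1 + 0
GCD = 1


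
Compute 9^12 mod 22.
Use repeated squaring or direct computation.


9^1 mod 22 = 9
9^2 mod 22 = 15
9^3 mod 22 = 3
9^4 mod 22 = 5
9^5 mod 22 = 1
9^6 mod 22 = 9
9^7 mod 22 = 15
9^8 mod 22 = 3
9^9 mod 22 = 5
9^10 mod 22 = 1
9^11 mod 22 = 9
9^12 mod 22 = 15


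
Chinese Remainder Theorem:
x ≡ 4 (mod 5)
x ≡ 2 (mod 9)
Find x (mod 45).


M = 5*9 = 45
M1 = M/5 = 9, M2 = M/9 = 5
M1^(-1) mod 5 = 4, M2^(-1) mod 9 = 2
x = 4*9*4 + 2*5*2 = 164
164 mod 45 = 29
Check: 29 mod 5 = 4 ✓, 29 mod 9 = 2 ✓

x ≡ 29 (mod 45)


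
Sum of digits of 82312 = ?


8 + 2 + 3 + 1 + 2 = 16


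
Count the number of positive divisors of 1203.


1203 = 3^1 × 401^1
d(1203) = (1+1) × (1+1) = 4

4 divisors


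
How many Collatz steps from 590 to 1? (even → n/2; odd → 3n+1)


590 → 295 → 886 → 443 → 1330 → 665 → 1996 → 998 → 499 → 1498 → 749 → 2248 → 1124 → 562 → 281 → 844 → 422 → 211 → 634 → 317 → 952 → 476 → 238 → 119 → 358 → 179 → 538 → 269 → 808 → 404 → 202 → 101 → 304 → 152 → 76 → 38 → 19 → 58 → 29 → 88 → 44 → 22 → 11 → 34 → 17 → 52 → 26 → 13 → 40 → 20 → 10 → 5 → 16 → 8 → 4 → 2 → 1
Total steps = 56

56 steps


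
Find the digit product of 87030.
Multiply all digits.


8 × 7 × 0 × 3 × 0 = 0


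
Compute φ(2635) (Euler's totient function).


2635 = 5 × 17 × 31
Prime factors: 5, 17, 31
φ(2635) = 2635 × (1-1/5) × (1-1/17) × (1-1/31)
= 2635 × 4/5 × 16/17 × 30/31 = 1920

φ(2635) = 1920


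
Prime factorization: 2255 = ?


2255 / 5 = 451
451 / 11 = 41
41 / 41 = 1
2255 = 5 × 11 × 41


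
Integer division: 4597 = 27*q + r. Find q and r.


4597 = 27 * 170 + 7
Check: 4590 + 7 = 4597

q = 170, r = 7


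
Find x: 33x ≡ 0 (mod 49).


GCD(33, 49) = 1, unique solution
a^(-1) mod 49 = 3
x = 3 * 0 mod 49 = 0

x ≡ 0 (mod 49)


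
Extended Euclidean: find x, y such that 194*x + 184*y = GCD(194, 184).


Tabular extended Euclidean (each row: r = 194*s + 184*t):
r=194, s=1, t=0
r=184, s=0, t=1
q=1: r=10, s=1, t=-1   [194*(1) + 184*(-1) = 10]
q=18: r=4, s=-18, t=19   [194*(-18) + 184*(19) = 4]
q=2: r=2, s=37, t=-39   [194*(37) + 184*(-39) = 2]
q=2: r=0, s=-92, t=97   [194*(-92) + 184*(97) = 0]
GCD = 2; from the row with r=2: x=37, y=-39
Check: 194*(37) + 184*(-39) = 7178 - 7176 = 2

GCD = 2, x = 37, y = -39


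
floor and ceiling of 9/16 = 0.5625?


9/16 = 0.5625
floor = 0
ceil = 1

floor = 0, ceil = 1


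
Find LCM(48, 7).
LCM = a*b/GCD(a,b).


GCD(48, 7) = 1
LCM = 48*7/1 = 336/1 = 336

LCM = 336


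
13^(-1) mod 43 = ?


Use the extended Euclidean algorithm on (43, 13); each row r = 43*s + 13*t:
r=43, s=1, t=0
r=13, s=0, t=1
q=3: r=4, s=1, t=-3   [43*(1) + 13*(-3) = 4]
q=3: r=1, s=-3, t=10   [43*(-3) + 13*(10) = 1]
q=4: r=0, s=13, t=-43   [43*(13) + 13*(-43) = 0]
GCD = 1 with t = 10, so 13*(10) ≡ 1 (mod 43)
Inverse = 10 mod 43 = 10
Check: 13 * 10 = 130 ≡ 1 (mod 43)

13^(-1) ≡ 10 (mod 43)


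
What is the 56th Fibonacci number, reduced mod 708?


F(k) mod 708 for k=1..56:
1, 1, 2, 3, 5, 8, 13, 21, 34, 55, 89, 144, 233, 377, 610, 279, 181, 460, 641, 393, 326, 11, 337, 348, 685, 325, 302, 627, 221, 140, 361, 501, 154, 655, 101, 48, 149, 197, 346, 543, 181, 16, 197, 213, 410, 623, 325, 240, 565, 97, 662, 51, 5, 56, 61, 117
F(56) mod 708 = 117


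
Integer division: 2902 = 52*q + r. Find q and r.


2902 = 52 * 55 + 42
Check: 2860 + 42 = 2902

q = 55, r = 42


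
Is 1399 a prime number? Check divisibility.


Check divisors up to sqrt(1399) = 37.4032
No divisors found.
1399 is prime.

Yes, 1399 is prime


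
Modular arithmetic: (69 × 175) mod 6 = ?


69 × 175 = 12075
12075 mod 6 = 3


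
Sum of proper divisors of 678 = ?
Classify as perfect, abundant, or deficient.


Proper divisors: 1, 2, 3, 6, 113, 226, 339
Sum = 1 + 2 + 3 + 6 + 113 + 226 + 339 = 690
690 > 678 → abundant

s(678) = 690 (abundant)


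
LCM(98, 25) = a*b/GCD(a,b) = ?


GCD(98, 25) = 1
LCM = 98*25/1 = 2450/1 = 2450

LCM = 2450


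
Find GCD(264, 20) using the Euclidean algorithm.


264 = 13 * 20 + 4
20 = 5 * 4 + 0
GCD = 4


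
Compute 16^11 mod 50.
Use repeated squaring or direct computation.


16^1 mod 50 = 16
16^2 mod 50 = 6
16^3 mod 50 = 46
16^4 mod 50 = 36
16^5 mod 50 = 26
16^6 mod 50 = 16
16^7 mod 50 = 6
16^8 mod 50 = 46
16^9 mod 50 = 36
16^10 mod 50 = 26
16^11 mod 50 = 16


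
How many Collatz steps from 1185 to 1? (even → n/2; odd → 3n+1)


1185 → 3556 → 1778 → 889 → 2668 → 1334 → 667 → 2002 → 1001 → 3004 → 1502 → 751 → 2254 → 1127 → 3382 → 1691 → 5074 → 2537 → 7612 → 3806 → 1903 → 5710 → 2855 → 8566 → 4283 → 12850 → 6425 → 19276 → 9638 → 4819 → 14458 → 7229 → 21688 → 10844 → 5422 → 2711 → 8134 → 4067 → 12202 → 6101 → 18304 → 9152 → 4576 → 2288 → 1144 → 572 → 286 → 143 → 430 → 215 → 646 → 323 → 970 → 485 → 1456 → 728 → 364 → 182 → 91 → 274 → 137 → 412 → 206 → 103 → 310 → 155 → 466 → 233 → 700 → 350 → 175 → 526 → 263 → 790 → 395 → 1186 → 593 → 1780 → 890 → 445 → 1336 → 668 → 334 → 167 → 502 → 251 → 754 → 377 → 1132 → 566 → 283 → 850 → 425 → 1276 → 638 → 319 → 958 → 479 → 1438 → 719 → 2158 → 1079 → 3238 → 1619 → 4858 → 2429 → 7288 → 3644 → 1822 → 911 → 2734 → 1367 → 4102 → 2051 → 6154 → 3077 → 9232 → 4616 → 2308 → 1154 → 577 → 1732 → 866 → 433 → 1300 → 650 → 325 → 976 → 488 → 244 → 122 → 61 → 184 → 92 → 46 → 23 → 70 → 35 → 106 → 53 → 160 → 80 → 40 → 20 → 10 → 5 → 16 → 8 → 4 → 2 → 1
Total steps = 150

150 steps


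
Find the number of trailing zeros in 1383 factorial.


floor(1383/5) = 276
floor(1383/25) = 55
floor(1383/125) = 11
floor(1383/625) = 2
Total = 344

344 trailing zeros


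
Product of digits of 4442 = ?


4 × 4 × 4 × 2 = 128


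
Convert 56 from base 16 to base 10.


56 (base 16) = 86 (decimal)
86 (decimal) = 86 (base 10)


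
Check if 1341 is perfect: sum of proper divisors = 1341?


Proper divisors of 1341: 1, 3, 9, 149, 447
Sum = 1 + 3 + 9 + 149 + 447 = 609

No, 1341 is not perfect (609 ≠ 1341)


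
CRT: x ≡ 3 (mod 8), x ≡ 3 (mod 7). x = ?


M = 8*7 = 56
M1 = M/8 = 7, M2 = M/7 = 8
M1^(-1) mod 8 = 7, M2^(-1) mod 7 = 1
x = 3*7*7 + 3*8*1 = 171
171 mod 56 = 3
Check: 3 mod 8 = 3 ✓, 3 mod 7 = 3 ✓

x ≡ 3 (mod 56)


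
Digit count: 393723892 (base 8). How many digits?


393723892 in base 8 = 2735737764
Number of digits = 10

10 digits (base 8)


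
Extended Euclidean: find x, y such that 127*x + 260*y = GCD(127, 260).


Tabular extended Euclidean (each row: r = 127*s + 260*t):
r=127, s=1, t=0
r=260, s=0, t=1
q=0: r=127, s=1, t=0   [127*(1) + 260*(0) = 127]
q=2: r=6, s=-2, t=1   [127*(-2) + 260*(1) = 6]
q=21: r=1, s=43, t=-21   [127*(43) + 260*(-21) = 1]
q=6: r=0, s=-260, t=127   [127*(-260) + 260*(127) = 0]
GCD = 1; from the row with r=1: x=43, y=-21
Check: 127*(43) + 260*(-21) = 5461 - 5460 = 1

GCD = 1, x = 43, y = -21


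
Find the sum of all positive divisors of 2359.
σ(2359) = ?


Divisors of 2359: 1, 7, 337, 2359
Sum = 1 + 7 + 337 + 2359 = 2704

σ(2359) = 2704


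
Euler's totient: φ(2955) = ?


2955 = 3 × 5 × 197
Prime factors: 3, 5, 197
φ(2955) = 2955 × (1-1/3) × (1-1/5) × (1-1/197)
= 2955 × 2/3 × 4/5 × 196/197 = 1568

φ(2955) = 1568


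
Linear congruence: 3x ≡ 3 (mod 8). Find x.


GCD(3, 8) = 1, unique solution
a^(-1) mod 8 = 3
x = 3 * 3 mod 8 = 1

x ≡ 1 (mod 8)


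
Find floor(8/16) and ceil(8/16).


8/16 = 0.5000
floor = 0
ceil = 1

floor = 0, ceil = 1


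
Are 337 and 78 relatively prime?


Euclidean algorithm:
337 = 4 * 78 + 25
78 = 3 * 25 + 3
25 = 8 * 3 + 1
3 = 3 * 1 + 0
GCD(337, 78) = 1

Yes, coprime (GCD = 1)


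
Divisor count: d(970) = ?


970 = 2^1 × 5^1 × 97^1
d(970) = (1+1) × (1+1) × (1+1) = 8

8 divisors


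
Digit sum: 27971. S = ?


2 + 7 + 9 + 7 + 1 = 26


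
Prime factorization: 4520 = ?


4520 / 2 = 2260
2260 / 2 = 1130
1130 / 2 = 565
565 / 5 = 113
113 / 113 = 1
4520 = 2^3 × 5 × 113


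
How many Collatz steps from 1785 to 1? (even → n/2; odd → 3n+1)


1785 → 5356 → 2678 → 1339 → 4018 → 2009 → 6028 → 3014 → 1507 → 4522 → 2261 → 6784 → 3392 → 1696 → 848 → 424 → 212 → 106 → 53 → 160 → 80 → 40 → 20 → 10 → 5 → 16 → 8 → 4 → 2 → 1
Total steps = 29

29 steps


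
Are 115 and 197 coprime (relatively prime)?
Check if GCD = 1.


Euclidean algorithm:
197 = 1 * 115 + 82
115 = 1 * 82 + 33
82 = 2 * 33 + 16
33 = 2 * 16 + 1
16 = 16 * 1 + 0
GCD(115, 197) = 1

Yes, coprime (GCD = 1)


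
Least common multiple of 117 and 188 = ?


GCD(117, 188) = 1
LCM = 117*188/1 = 21996/1 = 21996

LCM = 21996


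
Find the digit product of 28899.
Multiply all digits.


2 × 8 × 8 × 9 × 9 = 10368


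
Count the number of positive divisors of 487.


487 = 487^1
d(487) = (1+1) = 2

2 divisors


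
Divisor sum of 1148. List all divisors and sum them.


Divisors of 1148: 1, 2, 4, 7, 14, 28, 41, 82, 164, 287, 574, 1148
Sum = 1 + 2 + 4 + 7 + 14 + 28 + 41 + 82 + 164 + 287 + 574 + 1148 = 2352

σ(1148) = 2352


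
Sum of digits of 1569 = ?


1 + 5 + 6 + 9 = 21


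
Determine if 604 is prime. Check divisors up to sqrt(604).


604 / 2 = 302 (exact division)
604 is NOT prime.

No, 604 is not prime


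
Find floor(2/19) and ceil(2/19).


2/19 = 0.1053
floor = 0
ceil = 1

floor = 0, ceil = 1


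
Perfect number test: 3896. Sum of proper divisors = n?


Proper divisors of 3896: 1, 2, 4, 8, 487, 974, 1948
Sum = 1 + 2 + 4 + 8 + 487 + 974 + 1948 = 3424

No, 3896 is not perfect (3424 ≠ 3896)


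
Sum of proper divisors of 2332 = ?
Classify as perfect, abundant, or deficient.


Proper divisors: 1, 2, 4, 11, 22, 44, 53, 106, 212, 583, 1166
Sum = 1 + 2 + 4 + 11 + 22 + 44 + 53 + 106 + 212 + 583 + 1166 = 2204
2204 < 2332 → deficient

s(2332) = 2204 (deficient)


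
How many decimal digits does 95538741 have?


95538741 has 8 digits in base 10
floor(log10(95538741)) + 1 = floor(7.9802) + 1 = 8

8 digits (base 10)


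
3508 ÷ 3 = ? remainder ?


3508 = 3 * 1169 + 1
Check: 3507 + 1 = 3508

q = 1169, r = 1


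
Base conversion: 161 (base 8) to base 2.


161 (base 8) = 113 (decimal)
113 (decimal) = 1110001 (base 2)


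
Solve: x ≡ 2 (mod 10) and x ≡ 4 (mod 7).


M = 10*7 = 70
M1 = M/10 = 7, M2 = M/7 = 10
M1^(-1) mod 10 = 3, M2^(-1) mod 7 = 5
x = 2*7*3 + 4*10*5 = 242
242 mod 70 = 32
Check: 32 mod 10 = 2 ✓, 32 mod 7 = 4 ✓

x ≡ 32 (mod 70)
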